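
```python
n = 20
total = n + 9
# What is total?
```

Trace (tracking total):
n = 20  # -> n = 20
total = n + 9  # -> total = 29

Answer: 29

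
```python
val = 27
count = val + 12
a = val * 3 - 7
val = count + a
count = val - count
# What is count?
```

Answer: 74

Derivation:
Trace (tracking count):
val = 27  # -> val = 27
count = val + 12  # -> count = 39
a = val * 3 - 7  # -> a = 74
val = count + a  # -> val = 113
count = val - count  # -> count = 74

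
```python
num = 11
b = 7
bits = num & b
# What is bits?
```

Trace (tracking bits):
num = 11  # -> num = 11
b = 7  # -> b = 7
bits = num & b  # -> bits = 3

Answer: 3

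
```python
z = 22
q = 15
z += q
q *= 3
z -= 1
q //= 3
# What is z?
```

Answer: 36

Derivation:
Trace (tracking z):
z = 22  # -> z = 22
q = 15  # -> q = 15
z += q  # -> z = 37
q *= 3  # -> q = 45
z -= 1  # -> z = 36
q //= 3  # -> q = 15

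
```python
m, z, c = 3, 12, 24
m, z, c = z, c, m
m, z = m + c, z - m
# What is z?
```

Trace (tracking z):
m, z, c = (3, 12, 24)  # -> m = 3, z = 12, c = 24
m, z, c = (z, c, m)  # -> m = 12, z = 24, c = 3
m, z = (m + c, z - m)  # -> m = 15, z = 12

Answer: 12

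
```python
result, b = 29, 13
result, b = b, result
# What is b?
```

Answer: 29

Derivation:
Trace (tracking b):
result, b = (29, 13)  # -> result = 29, b = 13
result, b = (b, result)  # -> result = 13, b = 29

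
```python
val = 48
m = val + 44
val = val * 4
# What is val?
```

Answer: 192

Derivation:
Trace (tracking val):
val = 48  # -> val = 48
m = val + 44  # -> m = 92
val = val * 4  # -> val = 192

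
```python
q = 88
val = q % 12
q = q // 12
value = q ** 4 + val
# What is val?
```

Answer: 4

Derivation:
Trace (tracking val):
q = 88  # -> q = 88
val = q % 12  # -> val = 4
q = q // 12  # -> q = 7
value = q ** 4 + val  # -> value = 2405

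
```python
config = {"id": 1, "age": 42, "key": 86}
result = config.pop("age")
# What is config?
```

Answer: {'id': 1, 'key': 86}

Derivation:
Trace (tracking config):
config = {'id': 1, 'age': 42, 'key': 86}  # -> config = {'id': 1, 'age': 42, 'key': 86}
result = config.pop('age')  # -> result = 42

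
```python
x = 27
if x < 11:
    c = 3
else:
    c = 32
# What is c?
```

Trace (tracking c):
x = 27  # -> x = 27
if x < 11:  # condition is False
else:
    c = 32  # -> c = 32

Answer: 32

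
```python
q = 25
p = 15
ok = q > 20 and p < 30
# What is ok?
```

Answer: True

Derivation:
Trace (tracking ok):
q = 25  # -> q = 25
p = 15  # -> p = 15
ok = q > 20 and p < 30  # -> ok = True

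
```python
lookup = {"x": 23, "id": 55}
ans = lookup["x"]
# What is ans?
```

Trace (tracking ans):
lookup = {'x': 23, 'id': 55}  # -> lookup = {'x': 23, 'id': 55}
ans = lookup['x']  # -> ans = 23

Answer: 23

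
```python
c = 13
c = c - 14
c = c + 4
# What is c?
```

Trace (tracking c):
c = 13  # -> c = 13
c = c - 14  # -> c = -1
c = c + 4  # -> c = 3

Answer: 3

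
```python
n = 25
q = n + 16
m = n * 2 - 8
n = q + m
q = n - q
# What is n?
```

Trace (tracking n):
n = 25  # -> n = 25
q = n + 16  # -> q = 41
m = n * 2 - 8  # -> m = 42
n = q + m  # -> n = 83
q = n - q  # -> q = 42

Answer: 83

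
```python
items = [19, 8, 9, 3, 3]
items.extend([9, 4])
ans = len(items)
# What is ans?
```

Trace (tracking ans):
items = [19, 8, 9, 3, 3]  # -> items = [19, 8, 9, 3, 3]
items.extend([9, 4])  # -> items = [19, 8, 9, 3, 3, 9, 4]
ans = len(items)  # -> ans = 7

Answer: 7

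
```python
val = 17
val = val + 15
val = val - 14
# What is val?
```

Trace (tracking val):
val = 17  # -> val = 17
val = val + 15  # -> val = 32
val = val - 14  # -> val = 18

Answer: 18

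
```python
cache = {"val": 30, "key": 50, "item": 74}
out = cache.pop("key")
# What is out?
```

Answer: 50

Derivation:
Trace (tracking out):
cache = {'val': 30, 'key': 50, 'item': 74}  # -> cache = {'val': 30, 'key': 50, 'item': 74}
out = cache.pop('key')  # -> out = 50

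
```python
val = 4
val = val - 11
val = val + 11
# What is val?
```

Answer: 4

Derivation:
Trace (tracking val):
val = 4  # -> val = 4
val = val - 11  # -> val = -7
val = val + 11  # -> val = 4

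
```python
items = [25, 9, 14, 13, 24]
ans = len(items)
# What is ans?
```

Trace (tracking ans):
items = [25, 9, 14, 13, 24]  # -> items = [25, 9, 14, 13, 24]
ans = len(items)  # -> ans = 5

Answer: 5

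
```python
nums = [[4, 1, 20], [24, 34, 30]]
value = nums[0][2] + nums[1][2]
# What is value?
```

Trace (tracking value):
nums = [[4, 1, 20], [24, 34, 30]]  # -> nums = [[4, 1, 20], [24, 34, 30]]
value = nums[0][2] + nums[1][2]  # -> value = 50

Answer: 50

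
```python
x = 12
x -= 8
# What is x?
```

Answer: 4

Derivation:
Trace (tracking x):
x = 12  # -> x = 12
x -= 8  # -> x = 4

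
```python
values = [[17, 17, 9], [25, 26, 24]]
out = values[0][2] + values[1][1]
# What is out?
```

Trace (tracking out):
values = [[17, 17, 9], [25, 26, 24]]  # -> values = [[17, 17, 9], [25, 26, 24]]
out = values[0][2] + values[1][1]  # -> out = 35

Answer: 35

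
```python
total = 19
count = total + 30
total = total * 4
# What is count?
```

Answer: 49

Derivation:
Trace (tracking count):
total = 19  # -> total = 19
count = total + 30  # -> count = 49
total = total * 4  # -> total = 76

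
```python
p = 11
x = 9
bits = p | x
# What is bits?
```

Answer: 11

Derivation:
Trace (tracking bits):
p = 11  # -> p = 11
x = 9  # -> x = 9
bits = p | x  # -> bits = 11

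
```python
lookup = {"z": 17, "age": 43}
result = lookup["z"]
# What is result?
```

Trace (tracking result):
lookup = {'z': 17, 'age': 43}  # -> lookup = {'z': 17, 'age': 43}
result = lookup['z']  # -> result = 17

Answer: 17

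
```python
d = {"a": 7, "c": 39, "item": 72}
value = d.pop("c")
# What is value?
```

Answer: 39

Derivation:
Trace (tracking value):
d = {'a': 7, 'c': 39, 'item': 72}  # -> d = {'a': 7, 'c': 39, 'item': 72}
value = d.pop('c')  # -> value = 39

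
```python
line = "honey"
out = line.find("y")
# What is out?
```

Answer: 4

Derivation:
Trace (tracking out):
line = 'honey'  # -> line = 'honey'
out = line.find('y')  # -> out = 4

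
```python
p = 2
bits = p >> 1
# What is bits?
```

Trace (tracking bits):
p = 2  # -> p = 2
bits = p >> 1  # -> bits = 1

Answer: 1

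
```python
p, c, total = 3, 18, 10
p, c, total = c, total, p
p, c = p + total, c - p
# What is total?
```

Answer: 3

Derivation:
Trace (tracking total):
p, c, total = (3, 18, 10)  # -> p = 3, c = 18, total = 10
p, c, total = (c, total, p)  # -> p = 18, c = 10, total = 3
p, c = (p + total, c - p)  # -> p = 21, c = -8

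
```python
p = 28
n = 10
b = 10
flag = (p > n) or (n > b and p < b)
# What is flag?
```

Answer: True

Derivation:
Trace (tracking flag):
p = 28  # -> p = 28
n = 10  # -> n = 10
b = 10  # -> b = 10
flag = p > n or (n > b and p < b)  # -> flag = True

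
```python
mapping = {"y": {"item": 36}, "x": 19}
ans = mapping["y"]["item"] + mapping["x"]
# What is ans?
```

Answer: 55

Derivation:
Trace (tracking ans):
mapping = {'y': {'item': 36}, 'x': 19}  # -> mapping = {'y': {'item': 36}, 'x': 19}
ans = mapping['y']['item'] + mapping['x']  # -> ans = 55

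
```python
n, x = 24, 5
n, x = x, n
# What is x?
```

Trace (tracking x):
n, x = (24, 5)  # -> n = 24, x = 5
n, x = (x, n)  # -> n = 5, x = 24

Answer: 24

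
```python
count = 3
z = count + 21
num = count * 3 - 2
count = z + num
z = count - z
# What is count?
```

Trace (tracking count):
count = 3  # -> count = 3
z = count + 21  # -> z = 24
num = count * 3 - 2  # -> num = 7
count = z + num  # -> count = 31
z = count - z  # -> z = 7

Answer: 31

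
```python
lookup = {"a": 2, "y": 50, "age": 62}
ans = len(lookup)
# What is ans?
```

Trace (tracking ans):
lookup = {'a': 2, 'y': 50, 'age': 62}  # -> lookup = {'a': 2, 'y': 50, 'age': 62}
ans = len(lookup)  # -> ans = 3

Answer: 3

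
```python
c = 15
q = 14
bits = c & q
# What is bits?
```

Trace (tracking bits):
c = 15  # -> c = 15
q = 14  # -> q = 14
bits = c & q  # -> bits = 14

Answer: 14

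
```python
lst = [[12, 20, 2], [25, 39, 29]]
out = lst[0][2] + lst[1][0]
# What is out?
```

Trace (tracking out):
lst = [[12, 20, 2], [25, 39, 29]]  # -> lst = [[12, 20, 2], [25, 39, 29]]
out = lst[0][2] + lst[1][0]  # -> out = 27

Answer: 27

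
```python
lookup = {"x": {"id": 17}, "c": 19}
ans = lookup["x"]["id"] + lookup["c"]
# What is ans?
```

Answer: 36

Derivation:
Trace (tracking ans):
lookup = {'x': {'id': 17}, 'c': 19}  # -> lookup = {'x': {'id': 17}, 'c': 19}
ans = lookup['x']['id'] + lookup['c']  # -> ans = 36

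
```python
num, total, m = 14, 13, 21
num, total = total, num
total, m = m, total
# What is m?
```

Answer: 14

Derivation:
Trace (tracking m):
num, total, m = (14, 13, 21)  # -> num = 14, total = 13, m = 21
num, total = (total, num)  # -> num = 13, total = 14
total, m = (m, total)  # -> total = 21, m = 14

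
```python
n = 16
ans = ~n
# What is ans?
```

Answer: -17

Derivation:
Trace (tracking ans):
n = 16  # -> n = 16
ans = ~n  # -> ans = -17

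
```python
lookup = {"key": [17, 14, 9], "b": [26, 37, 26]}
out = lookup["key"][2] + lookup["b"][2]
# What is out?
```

Answer: 35

Derivation:
Trace (tracking out):
lookup = {'key': [17, 14, 9], 'b': [26, 37, 26]}  # -> lookup = {'key': [17, 14, 9], 'b': [26, 37, 26]}
out = lookup['key'][2] + lookup['b'][2]  # -> out = 35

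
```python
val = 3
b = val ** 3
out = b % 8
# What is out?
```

Trace (tracking out):
val = 3  # -> val = 3
b = val ** 3  # -> b = 27
out = b % 8  # -> out = 3

Answer: 3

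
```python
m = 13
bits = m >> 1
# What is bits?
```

Trace (tracking bits):
m = 13  # -> m = 13
bits = m >> 1  # -> bits = 6

Answer: 6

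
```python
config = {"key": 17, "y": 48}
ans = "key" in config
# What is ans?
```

Trace (tracking ans):
config = {'key': 17, 'y': 48}  # -> config = {'key': 17, 'y': 48}
ans = 'key' in config  # -> ans = True

Answer: True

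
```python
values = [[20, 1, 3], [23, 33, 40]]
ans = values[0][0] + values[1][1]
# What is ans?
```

Trace (tracking ans):
values = [[20, 1, 3], [23, 33, 40]]  # -> values = [[20, 1, 3], [23, 33, 40]]
ans = values[0][0] + values[1][1]  # -> ans = 53

Answer: 53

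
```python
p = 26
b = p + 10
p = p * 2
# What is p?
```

Answer: 52

Derivation:
Trace (tracking p):
p = 26  # -> p = 26
b = p + 10  # -> b = 36
p = p * 2  # -> p = 52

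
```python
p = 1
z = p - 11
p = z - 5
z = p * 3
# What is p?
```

Trace (tracking p):
p = 1  # -> p = 1
z = p - 11  # -> z = -10
p = z - 5  # -> p = -15
z = p * 3  # -> z = -45

Answer: -15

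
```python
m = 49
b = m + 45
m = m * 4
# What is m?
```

Answer: 196

Derivation:
Trace (tracking m):
m = 49  # -> m = 49
b = m + 45  # -> b = 94
m = m * 4  # -> m = 196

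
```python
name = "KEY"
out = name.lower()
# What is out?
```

Answer: 'key'

Derivation:
Trace (tracking out):
name = 'KEY'  # -> name = 'KEY'
out = name.lower()  # -> out = 'key'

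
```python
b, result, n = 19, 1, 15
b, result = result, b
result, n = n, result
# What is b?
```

Answer: 1

Derivation:
Trace (tracking b):
b, result, n = (19, 1, 15)  # -> b = 19, result = 1, n = 15
b, result = (result, b)  # -> b = 1, result = 19
result, n = (n, result)  # -> result = 15, n = 19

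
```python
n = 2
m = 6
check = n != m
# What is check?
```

Answer: True

Derivation:
Trace (tracking check):
n = 2  # -> n = 2
m = 6  # -> m = 6
check = n != m  # -> check = True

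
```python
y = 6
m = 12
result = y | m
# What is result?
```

Answer: 14

Derivation:
Trace (tracking result):
y = 6  # -> y = 6
m = 12  # -> m = 12
result = y | m  # -> result = 14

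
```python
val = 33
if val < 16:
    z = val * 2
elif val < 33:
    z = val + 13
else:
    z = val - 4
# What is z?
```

Trace (tracking z):
val = 33  # -> val = 33
if val < 16:  # condition is False
elif val < 33:  # condition is False
else:
    z = val - 4  # -> z = 29

Answer: 29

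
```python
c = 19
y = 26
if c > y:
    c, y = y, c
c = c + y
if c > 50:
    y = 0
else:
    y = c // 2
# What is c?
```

Answer: 45

Derivation:
Trace (tracking c):
c = 19  # -> c = 19
y = 26  # -> y = 26
if c > y:  # condition is False
c = c + y  # -> c = 45
if c > 50:  # condition is False
else:
    y = c // 2  # -> y = 22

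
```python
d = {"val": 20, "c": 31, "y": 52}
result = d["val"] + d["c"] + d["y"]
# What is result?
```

Answer: 103

Derivation:
Trace (tracking result):
d = {'val': 20, 'c': 31, 'y': 52}  # -> d = {'val': 20, 'c': 31, 'y': 52}
result = d['val'] + d['c'] + d['y']  # -> result = 103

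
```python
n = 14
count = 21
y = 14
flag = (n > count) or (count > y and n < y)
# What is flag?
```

Answer: False

Derivation:
Trace (tracking flag):
n = 14  # -> n = 14
count = 21  # -> count = 21
y = 14  # -> y = 14
flag = n > count or (count > y and n < y)  # -> flag = False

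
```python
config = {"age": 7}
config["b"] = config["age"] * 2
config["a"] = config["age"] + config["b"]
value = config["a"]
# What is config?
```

Answer: {'age': 7, 'b': 14, 'a': 21}

Derivation:
Trace (tracking config):
config = {'age': 7}  # -> config = {'age': 7}
config['b'] = config['age'] * 2  # -> config = {'age': 7, 'b': 14}
config['a'] = config['age'] + config['b']  # -> config = {'age': 7, 'b': 14, 'a': 21}
value = config['a']  # -> value = 21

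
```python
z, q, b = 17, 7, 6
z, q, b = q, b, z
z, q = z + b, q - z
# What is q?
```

Answer: -1

Derivation:
Trace (tracking q):
z, q, b = (17, 7, 6)  # -> z = 17, q = 7, b = 6
z, q, b = (q, b, z)  # -> z = 7, q = 6, b = 17
z, q = (z + b, q - z)  # -> z = 24, q = -1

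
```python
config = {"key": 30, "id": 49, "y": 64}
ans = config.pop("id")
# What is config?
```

Answer: {'key': 30, 'y': 64}

Derivation:
Trace (tracking config):
config = {'key': 30, 'id': 49, 'y': 64}  # -> config = {'key': 30, 'id': 49, 'y': 64}
ans = config.pop('id')  # -> ans = 49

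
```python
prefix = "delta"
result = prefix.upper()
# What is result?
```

Answer: 'DELTA'

Derivation:
Trace (tracking result):
prefix = 'delta'  # -> prefix = 'delta'
result = prefix.upper()  # -> result = 'DELTA'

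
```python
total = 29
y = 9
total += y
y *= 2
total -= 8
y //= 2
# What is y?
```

Answer: 9

Derivation:
Trace (tracking y):
total = 29  # -> total = 29
y = 9  # -> y = 9
total += y  # -> total = 38
y *= 2  # -> y = 18
total -= 8  # -> total = 30
y //= 2  # -> y = 9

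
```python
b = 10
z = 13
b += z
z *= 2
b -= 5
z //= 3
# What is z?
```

Trace (tracking z):
b = 10  # -> b = 10
z = 13  # -> z = 13
b += z  # -> b = 23
z *= 2  # -> z = 26
b -= 5  # -> b = 18
z //= 3  # -> z = 8

Answer: 8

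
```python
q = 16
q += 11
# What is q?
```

Answer: 27

Derivation:
Trace (tracking q):
q = 16  # -> q = 16
q += 11  # -> q = 27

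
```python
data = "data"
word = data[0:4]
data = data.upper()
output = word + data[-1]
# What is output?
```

Answer: 'dataA'

Derivation:
Trace (tracking output):
data = 'data'  # -> data = 'data'
word = data[0:4]  # -> word = 'data'
data = data.upper()  # -> data = 'DATA'
output = word + data[-1]  # -> output = 'dataA'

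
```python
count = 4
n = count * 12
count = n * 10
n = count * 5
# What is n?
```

Answer: 2400

Derivation:
Trace (tracking n):
count = 4  # -> count = 4
n = count * 12  # -> n = 48
count = n * 10  # -> count = 480
n = count * 5  # -> n = 2400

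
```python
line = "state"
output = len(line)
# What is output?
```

Trace (tracking output):
line = 'state'  # -> line = 'state'
output = len(line)  # -> output = 5

Answer: 5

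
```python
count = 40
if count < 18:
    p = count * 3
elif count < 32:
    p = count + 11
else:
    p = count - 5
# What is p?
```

Trace (tracking p):
count = 40  # -> count = 40
if count < 18:  # condition is False
elif count < 32:  # condition is False
else:
    p = count - 5  # -> p = 35

Answer: 35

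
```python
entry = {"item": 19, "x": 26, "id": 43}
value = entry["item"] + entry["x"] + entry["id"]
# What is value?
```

Trace (tracking value):
entry = {'item': 19, 'x': 26, 'id': 43}  # -> entry = {'item': 19, 'x': 26, 'id': 43}
value = entry['item'] + entry['x'] + entry['id']  # -> value = 88

Answer: 88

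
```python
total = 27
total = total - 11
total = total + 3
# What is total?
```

Answer: 19

Derivation:
Trace (tracking total):
total = 27  # -> total = 27
total = total - 11  # -> total = 16
total = total + 3  # -> total = 19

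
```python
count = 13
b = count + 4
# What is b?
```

Trace (tracking b):
count = 13  # -> count = 13
b = count + 4  # -> b = 17

Answer: 17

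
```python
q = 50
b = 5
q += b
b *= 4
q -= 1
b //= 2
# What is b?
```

Trace (tracking b):
q = 50  # -> q = 50
b = 5  # -> b = 5
q += b  # -> q = 55
b *= 4  # -> b = 20
q -= 1  # -> q = 54
b //= 2  # -> b = 10

Answer: 10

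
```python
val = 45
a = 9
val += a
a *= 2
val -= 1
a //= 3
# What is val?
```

Answer: 53

Derivation:
Trace (tracking val):
val = 45  # -> val = 45
a = 9  # -> a = 9
val += a  # -> val = 54
a *= 2  # -> a = 18
val -= 1  # -> val = 53
a //= 3  # -> a = 6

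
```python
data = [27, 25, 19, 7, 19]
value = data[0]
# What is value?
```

Answer: 27

Derivation:
Trace (tracking value):
data = [27, 25, 19, 7, 19]  # -> data = [27, 25, 19, 7, 19]
value = data[0]  # -> value = 27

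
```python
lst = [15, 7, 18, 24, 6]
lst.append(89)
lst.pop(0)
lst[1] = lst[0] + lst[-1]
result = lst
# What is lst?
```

Trace (tracking lst):
lst = [15, 7, 18, 24, 6]  # -> lst = [15, 7, 18, 24, 6]
lst.append(89)  # -> lst = [15, 7, 18, 24, 6, 89]
lst.pop(0)  # -> lst = [7, 18, 24, 6, 89]
lst[1] = lst[0] + lst[-1]  # -> lst = [7, 96, 24, 6, 89]
result = lst  # -> result = [7, 96, 24, 6, 89]

Answer: [7, 96, 24, 6, 89]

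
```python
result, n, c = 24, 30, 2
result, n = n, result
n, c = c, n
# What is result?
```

Answer: 30

Derivation:
Trace (tracking result):
result, n, c = (24, 30, 2)  # -> result = 24, n = 30, c = 2
result, n = (n, result)  # -> result = 30, n = 24
n, c = (c, n)  # -> n = 2, c = 24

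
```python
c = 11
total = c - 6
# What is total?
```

Trace (tracking total):
c = 11  # -> c = 11
total = c - 6  # -> total = 5

Answer: 5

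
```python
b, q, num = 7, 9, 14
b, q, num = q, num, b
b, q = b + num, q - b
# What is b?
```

Answer: 16

Derivation:
Trace (tracking b):
b, q, num = (7, 9, 14)  # -> b = 7, q = 9, num = 14
b, q, num = (q, num, b)  # -> b = 9, q = 14, num = 7
b, q = (b + num, q - b)  # -> b = 16, q = 5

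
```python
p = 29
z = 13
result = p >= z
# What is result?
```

Trace (tracking result):
p = 29  # -> p = 29
z = 13  # -> z = 13
result = p >= z  # -> result = True

Answer: True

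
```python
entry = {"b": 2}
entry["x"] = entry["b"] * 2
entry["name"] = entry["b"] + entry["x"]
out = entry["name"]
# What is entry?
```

Answer: {'b': 2, 'x': 4, 'name': 6}

Derivation:
Trace (tracking entry):
entry = {'b': 2}  # -> entry = {'b': 2}
entry['x'] = entry['b'] * 2  # -> entry = {'b': 2, 'x': 4}
entry['name'] = entry['b'] + entry['x']  # -> entry = {'b': 2, 'x': 4, 'name': 6}
out = entry['name']  # -> out = 6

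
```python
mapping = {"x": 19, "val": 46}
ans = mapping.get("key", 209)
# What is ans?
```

Answer: 209

Derivation:
Trace (tracking ans):
mapping = {'x': 19, 'val': 46}  # -> mapping = {'x': 19, 'val': 46}
ans = mapping.get('key', 209)  # -> ans = 209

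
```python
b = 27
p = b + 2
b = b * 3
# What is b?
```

Answer: 81

Derivation:
Trace (tracking b):
b = 27  # -> b = 27
p = b + 2  # -> p = 29
b = b * 3  # -> b = 81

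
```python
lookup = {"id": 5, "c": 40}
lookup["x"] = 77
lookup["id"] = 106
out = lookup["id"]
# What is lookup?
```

Trace (tracking lookup):
lookup = {'id': 5, 'c': 40}  # -> lookup = {'id': 5, 'c': 40}
lookup['x'] = 77  # -> lookup = {'id': 5, 'c': 40, 'x': 77}
lookup['id'] = 106  # -> lookup = {'id': 106, 'c': 40, 'x': 77}
out = lookup['id']  # -> out = 106

Answer: {'id': 106, 'c': 40, 'x': 77}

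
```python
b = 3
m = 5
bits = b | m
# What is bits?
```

Answer: 7

Derivation:
Trace (tracking bits):
b = 3  # -> b = 3
m = 5  # -> m = 5
bits = b | m  # -> bits = 7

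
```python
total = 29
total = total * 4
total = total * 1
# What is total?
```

Answer: 116

Derivation:
Trace (tracking total):
total = 29  # -> total = 29
total = total * 4  # -> total = 116
total = total * 1  # -> total = 116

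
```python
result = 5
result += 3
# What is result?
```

Trace (tracking result):
result = 5  # -> result = 5
result += 3  # -> result = 8

Answer: 8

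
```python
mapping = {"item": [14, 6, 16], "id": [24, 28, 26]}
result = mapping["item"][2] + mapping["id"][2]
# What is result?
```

Trace (tracking result):
mapping = {'item': [14, 6, 16], 'id': [24, 28, 26]}  # -> mapping = {'item': [14, 6, 16], 'id': [24, 28, 26]}
result = mapping['item'][2] + mapping['id'][2]  # -> result = 42

Answer: 42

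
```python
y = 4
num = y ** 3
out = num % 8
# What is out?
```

Answer: 0

Derivation:
Trace (tracking out):
y = 4  # -> y = 4
num = y ** 3  # -> num = 64
out = num % 8  # -> out = 0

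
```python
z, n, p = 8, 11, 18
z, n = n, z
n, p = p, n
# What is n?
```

Trace (tracking n):
z, n, p = (8, 11, 18)  # -> z = 8, n = 11, p = 18
z, n = (n, z)  # -> z = 11, n = 8
n, p = (p, n)  # -> n = 18, p = 8

Answer: 18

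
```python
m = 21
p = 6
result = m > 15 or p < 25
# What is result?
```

Trace (tracking result):
m = 21  # -> m = 21
p = 6  # -> p = 6
result = m > 15 or p < 25  # -> result = True

Answer: True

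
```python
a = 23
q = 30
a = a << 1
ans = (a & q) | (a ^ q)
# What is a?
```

Answer: 46

Derivation:
Trace (tracking a):
a = 23  # -> a = 23
q = 30  # -> q = 30
a = a << 1  # -> a = 46
ans = a & q | a ^ q  # -> ans = 62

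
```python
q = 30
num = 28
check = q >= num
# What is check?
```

Answer: True

Derivation:
Trace (tracking check):
q = 30  # -> q = 30
num = 28  # -> num = 28
check = q >= num  # -> check = True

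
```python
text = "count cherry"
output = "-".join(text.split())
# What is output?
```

Trace (tracking output):
text = 'count cherry'  # -> text = 'count cherry'
output = '-'.join(text.split())  # -> output = 'count-cherry'

Answer: 'count-cherry'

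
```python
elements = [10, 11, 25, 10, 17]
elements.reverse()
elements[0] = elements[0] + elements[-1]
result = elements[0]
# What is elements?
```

Trace (tracking elements):
elements = [10, 11, 25, 10, 17]  # -> elements = [10, 11, 25, 10, 17]
elements.reverse()  # -> elements = [17, 10, 25, 11, 10]
elements[0] = elements[0] + elements[-1]  # -> elements = [27, 10, 25, 11, 10]
result = elements[0]  # -> result = 27

Answer: [27, 10, 25, 11, 10]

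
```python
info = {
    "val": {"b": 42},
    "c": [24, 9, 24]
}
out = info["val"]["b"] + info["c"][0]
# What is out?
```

Answer: 66

Derivation:
Trace (tracking out):
info = {'val': {'b': 42}, 'c': [24, 9, 24]}  # -> info = {'val': {'b': 42}, 'c': [24, 9, 24]}
out = info['val']['b'] + info['c'][0]  # -> out = 66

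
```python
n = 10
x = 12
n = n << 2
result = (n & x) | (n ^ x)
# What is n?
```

Answer: 40

Derivation:
Trace (tracking n):
n = 10  # -> n = 10
x = 12  # -> x = 12
n = n << 2  # -> n = 40
result = n & x | n ^ x  # -> result = 44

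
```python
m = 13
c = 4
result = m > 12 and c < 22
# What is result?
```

Trace (tracking result):
m = 13  # -> m = 13
c = 4  # -> c = 4
result = m > 12 and c < 22  # -> result = True

Answer: True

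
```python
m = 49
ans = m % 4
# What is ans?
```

Answer: 1

Derivation:
Trace (tracking ans):
m = 49  # -> m = 49
ans = m % 4  # -> ans = 1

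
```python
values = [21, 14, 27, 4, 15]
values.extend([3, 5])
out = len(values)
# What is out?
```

Answer: 7

Derivation:
Trace (tracking out):
values = [21, 14, 27, 4, 15]  # -> values = [21, 14, 27, 4, 15]
values.extend([3, 5])  # -> values = [21, 14, 27, 4, 15, 3, 5]
out = len(values)  # -> out = 7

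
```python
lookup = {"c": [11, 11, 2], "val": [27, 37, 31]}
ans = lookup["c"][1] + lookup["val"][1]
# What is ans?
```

Trace (tracking ans):
lookup = {'c': [11, 11, 2], 'val': [27, 37, 31]}  # -> lookup = {'c': [11, 11, 2], 'val': [27, 37, 31]}
ans = lookup['c'][1] + lookup['val'][1]  # -> ans = 48

Answer: 48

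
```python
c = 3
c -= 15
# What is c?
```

Answer: -12

Derivation:
Trace (tracking c):
c = 3  # -> c = 3
c -= 15  # -> c = -12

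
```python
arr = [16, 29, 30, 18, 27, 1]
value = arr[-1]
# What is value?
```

Trace (tracking value):
arr = [16, 29, 30, 18, 27, 1]  # -> arr = [16, 29, 30, 18, 27, 1]
value = arr[-1]  # -> value = 1

Answer: 1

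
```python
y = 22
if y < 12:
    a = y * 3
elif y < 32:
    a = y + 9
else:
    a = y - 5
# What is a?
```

Answer: 31

Derivation:
Trace (tracking a):
y = 22  # -> y = 22
if y < 12:  # condition is False
elif y < 32:  # condition is True
    a = y + 9  # -> a = 31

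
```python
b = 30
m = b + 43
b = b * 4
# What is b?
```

Answer: 120

Derivation:
Trace (tracking b):
b = 30  # -> b = 30
m = b + 43  # -> m = 73
b = b * 4  # -> b = 120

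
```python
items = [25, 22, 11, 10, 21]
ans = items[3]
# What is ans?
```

Answer: 10

Derivation:
Trace (tracking ans):
items = [25, 22, 11, 10, 21]  # -> items = [25, 22, 11, 10, 21]
ans = items[3]  # -> ans = 10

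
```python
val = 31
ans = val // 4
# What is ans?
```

Trace (tracking ans):
val = 31  # -> val = 31
ans = val // 4  # -> ans = 7

Answer: 7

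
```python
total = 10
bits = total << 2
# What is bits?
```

Trace (tracking bits):
total = 10  # -> total = 10
bits = total << 2  # -> bits = 40

Answer: 40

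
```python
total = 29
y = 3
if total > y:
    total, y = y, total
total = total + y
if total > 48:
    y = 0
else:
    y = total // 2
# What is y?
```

Answer: 16

Derivation:
Trace (tracking y):
total = 29  # -> total = 29
y = 3  # -> y = 3
if total > y:  # condition is True
    total, y = (y, total)  # -> total = 3, y = 29
total = total + y  # -> total = 32
if total > 48:  # condition is False
else:
    y = total // 2  # -> y = 16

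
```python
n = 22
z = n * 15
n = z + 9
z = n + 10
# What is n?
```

Answer: 339

Derivation:
Trace (tracking n):
n = 22  # -> n = 22
z = n * 15  # -> z = 330
n = z + 9  # -> n = 339
z = n + 10  # -> z = 349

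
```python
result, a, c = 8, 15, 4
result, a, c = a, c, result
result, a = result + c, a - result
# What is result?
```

Answer: 23

Derivation:
Trace (tracking result):
result, a, c = (8, 15, 4)  # -> result = 8, a = 15, c = 4
result, a, c = (a, c, result)  # -> result = 15, a = 4, c = 8
result, a = (result + c, a - result)  # -> result = 23, a = -11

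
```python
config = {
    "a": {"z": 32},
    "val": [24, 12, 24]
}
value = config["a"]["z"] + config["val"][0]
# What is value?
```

Answer: 56

Derivation:
Trace (tracking value):
config = {'a': {'z': 32}, 'val': [24, 12, 24]}  # -> config = {'a': {'z': 32}, 'val': [24, 12, 24]}
value = config['a']['z'] + config['val'][0]  # -> value = 56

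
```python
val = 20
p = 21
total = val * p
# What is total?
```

Answer: 420

Derivation:
Trace (tracking total):
val = 20  # -> val = 20
p = 21  # -> p = 21
total = val * p  # -> total = 420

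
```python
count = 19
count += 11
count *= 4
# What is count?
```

Trace (tracking count):
count = 19  # -> count = 19
count += 11  # -> count = 30
count *= 4  # -> count = 120

Answer: 120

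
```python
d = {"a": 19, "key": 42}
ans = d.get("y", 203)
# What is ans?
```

Trace (tracking ans):
d = {'a': 19, 'key': 42}  # -> d = {'a': 19, 'key': 42}
ans = d.get('y', 203)  # -> ans = 203

Answer: 203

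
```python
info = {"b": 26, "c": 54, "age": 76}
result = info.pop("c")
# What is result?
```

Answer: 54

Derivation:
Trace (tracking result):
info = {'b': 26, 'c': 54, 'age': 76}  # -> info = {'b': 26, 'c': 54, 'age': 76}
result = info.pop('c')  # -> result = 54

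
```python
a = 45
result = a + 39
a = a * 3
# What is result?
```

Answer: 84

Derivation:
Trace (tracking result):
a = 45  # -> a = 45
result = a + 39  # -> result = 84
a = a * 3  # -> a = 135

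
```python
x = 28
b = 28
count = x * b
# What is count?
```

Trace (tracking count):
x = 28  # -> x = 28
b = 28  # -> b = 28
count = x * b  # -> count = 784

Answer: 784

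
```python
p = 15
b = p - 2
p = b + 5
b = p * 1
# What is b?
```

Answer: 18

Derivation:
Trace (tracking b):
p = 15  # -> p = 15
b = p - 2  # -> b = 13
p = b + 5  # -> p = 18
b = p * 1  # -> b = 18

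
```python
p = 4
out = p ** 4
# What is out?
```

Answer: 256

Derivation:
Trace (tracking out):
p = 4  # -> p = 4
out = p ** 4  # -> out = 256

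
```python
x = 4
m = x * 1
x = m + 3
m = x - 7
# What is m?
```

Trace (tracking m):
x = 4  # -> x = 4
m = x * 1  # -> m = 4
x = m + 3  # -> x = 7
m = x - 7  # -> m = 0

Answer: 0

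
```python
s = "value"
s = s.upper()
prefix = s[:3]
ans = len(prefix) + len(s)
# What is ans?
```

Trace (tracking ans):
s = 'value'  # -> s = 'value'
s = s.upper()  # -> s = 'VALUE'
prefix = s[:3]  # -> prefix = 'VAL'
ans = len(prefix) + len(s)  # -> ans = 8

Answer: 8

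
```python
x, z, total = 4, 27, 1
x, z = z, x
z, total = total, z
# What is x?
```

Trace (tracking x):
x, z, total = (4, 27, 1)  # -> x = 4, z = 27, total = 1
x, z = (z, x)  # -> x = 27, z = 4
z, total = (total, z)  # -> z = 1, total = 4

Answer: 27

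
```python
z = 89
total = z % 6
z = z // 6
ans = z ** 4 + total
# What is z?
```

Answer: 14

Derivation:
Trace (tracking z):
z = 89  # -> z = 89
total = z % 6  # -> total = 5
z = z // 6  # -> z = 14
ans = z ** 4 + total  # -> ans = 38421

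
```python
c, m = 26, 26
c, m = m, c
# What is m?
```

Answer: 26

Derivation:
Trace (tracking m):
c, m = (26, 26)  # -> c = 26, m = 26
c, m = (m, c)  # -> c = 26, m = 26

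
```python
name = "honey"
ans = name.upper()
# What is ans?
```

Answer: 'HONEY'

Derivation:
Trace (tracking ans):
name = 'honey'  # -> name = 'honey'
ans = name.upper()  # -> ans = 'HONEY'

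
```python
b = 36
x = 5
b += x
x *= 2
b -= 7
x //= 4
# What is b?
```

Trace (tracking b):
b = 36  # -> b = 36
x = 5  # -> x = 5
b += x  # -> b = 41
x *= 2  # -> x = 10
b -= 7  # -> b = 34
x //= 4  # -> x = 2

Answer: 34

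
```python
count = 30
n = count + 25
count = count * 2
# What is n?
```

Answer: 55

Derivation:
Trace (tracking n):
count = 30  # -> count = 30
n = count + 25  # -> n = 55
count = count * 2  # -> count = 60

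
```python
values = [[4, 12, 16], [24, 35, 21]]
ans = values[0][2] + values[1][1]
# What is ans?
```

Trace (tracking ans):
values = [[4, 12, 16], [24, 35, 21]]  # -> values = [[4, 12, 16], [24, 35, 21]]
ans = values[0][2] + values[1][1]  # -> ans = 51

Answer: 51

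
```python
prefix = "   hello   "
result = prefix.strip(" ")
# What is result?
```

Answer: 'hello'

Derivation:
Trace (tracking result):
prefix = '   hello   '  # -> prefix = '   hello   '
result = prefix.strip(' ')  # -> result = 'hello'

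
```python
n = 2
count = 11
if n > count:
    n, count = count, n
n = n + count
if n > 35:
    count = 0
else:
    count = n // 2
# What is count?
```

Trace (tracking count):
n = 2  # -> n = 2
count = 11  # -> count = 11
if n > count:  # condition is False
n = n + count  # -> n = 13
if n > 35:  # condition is False
else:
    count = n // 2  # -> count = 6

Answer: 6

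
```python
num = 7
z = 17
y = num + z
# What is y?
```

Answer: 24

Derivation:
Trace (tracking y):
num = 7  # -> num = 7
z = 17  # -> z = 17
y = num + z  # -> y = 24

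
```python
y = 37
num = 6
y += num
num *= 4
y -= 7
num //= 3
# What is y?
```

Answer: 36

Derivation:
Trace (tracking y):
y = 37  # -> y = 37
num = 6  # -> num = 6
y += num  # -> y = 43
num *= 4  # -> num = 24
y -= 7  # -> y = 36
num //= 3  # -> num = 8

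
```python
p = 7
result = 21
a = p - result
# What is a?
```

Trace (tracking a):
p = 7  # -> p = 7
result = 21  # -> result = 21
a = p - result  # -> a = -14

Answer: -14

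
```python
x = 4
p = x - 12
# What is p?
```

Trace (tracking p):
x = 4  # -> x = 4
p = x - 12  # -> p = -8

Answer: -8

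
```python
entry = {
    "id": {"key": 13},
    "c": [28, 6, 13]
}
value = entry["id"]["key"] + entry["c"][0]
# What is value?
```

Trace (tracking value):
entry = {'id': {'key': 13}, 'c': [28, 6, 13]}  # -> entry = {'id': {'key': 13}, 'c': [28, 6, 13]}
value = entry['id']['key'] + entry['c'][0]  # -> value = 41

Answer: 41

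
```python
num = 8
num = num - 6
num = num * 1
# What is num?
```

Answer: 2

Derivation:
Trace (tracking num):
num = 8  # -> num = 8
num = num - 6  # -> num = 2
num = num * 1  # -> num = 2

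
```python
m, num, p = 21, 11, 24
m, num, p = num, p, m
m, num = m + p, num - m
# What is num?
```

Trace (tracking num):
m, num, p = (21, 11, 24)  # -> m = 21, num = 11, p = 24
m, num, p = (num, p, m)  # -> m = 11, num = 24, p = 21
m, num = (m + p, num - m)  # -> m = 32, num = 13

Answer: 13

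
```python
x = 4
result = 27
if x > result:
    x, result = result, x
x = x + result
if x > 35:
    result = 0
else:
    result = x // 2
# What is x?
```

Trace (tracking x):
x = 4  # -> x = 4
result = 27  # -> result = 27
if x > result:  # condition is False
x = x + result  # -> x = 31
if x > 35:  # condition is False
else:
    result = x // 2  # -> result = 15

Answer: 31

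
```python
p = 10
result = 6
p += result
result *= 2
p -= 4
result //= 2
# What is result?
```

Answer: 6

Derivation:
Trace (tracking result):
p = 10  # -> p = 10
result = 6  # -> result = 6
p += result  # -> p = 16
result *= 2  # -> result = 12
p -= 4  # -> p = 12
result //= 2  # -> result = 6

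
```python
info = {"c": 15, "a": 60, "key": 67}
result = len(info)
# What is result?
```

Trace (tracking result):
info = {'c': 15, 'a': 60, 'key': 67}  # -> info = {'c': 15, 'a': 60, 'key': 67}
result = len(info)  # -> result = 3

Answer: 3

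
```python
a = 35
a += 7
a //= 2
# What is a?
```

Answer: 21

Derivation:
Trace (tracking a):
a = 35  # -> a = 35
a += 7  # -> a = 42
a //= 2  # -> a = 21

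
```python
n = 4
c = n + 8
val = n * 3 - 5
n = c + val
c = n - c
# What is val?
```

Answer: 7

Derivation:
Trace (tracking val):
n = 4  # -> n = 4
c = n + 8  # -> c = 12
val = n * 3 - 5  # -> val = 7
n = c + val  # -> n = 19
c = n - c  # -> c = 7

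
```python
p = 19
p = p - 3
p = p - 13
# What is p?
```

Answer: 3

Derivation:
Trace (tracking p):
p = 19  # -> p = 19
p = p - 3  # -> p = 16
p = p - 13  # -> p = 3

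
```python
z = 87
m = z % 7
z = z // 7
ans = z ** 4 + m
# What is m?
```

Answer: 3

Derivation:
Trace (tracking m):
z = 87  # -> z = 87
m = z % 7  # -> m = 3
z = z // 7  # -> z = 12
ans = z ** 4 + m  # -> ans = 20739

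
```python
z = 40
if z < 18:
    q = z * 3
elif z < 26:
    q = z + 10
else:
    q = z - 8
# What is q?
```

Answer: 32

Derivation:
Trace (tracking q):
z = 40  # -> z = 40
if z < 18:  # condition is False
elif z < 26:  # condition is False
else:
    q = z - 8  # -> q = 32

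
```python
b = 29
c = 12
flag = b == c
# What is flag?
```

Answer: False

Derivation:
Trace (tracking flag):
b = 29  # -> b = 29
c = 12  # -> c = 12
flag = b == c  # -> flag = False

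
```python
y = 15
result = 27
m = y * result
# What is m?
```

Trace (tracking m):
y = 15  # -> y = 15
result = 27  # -> result = 27
m = y * result  # -> m = 405

Answer: 405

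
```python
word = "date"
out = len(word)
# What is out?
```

Trace (tracking out):
word = 'date'  # -> word = 'date'
out = len(word)  # -> out = 4

Answer: 4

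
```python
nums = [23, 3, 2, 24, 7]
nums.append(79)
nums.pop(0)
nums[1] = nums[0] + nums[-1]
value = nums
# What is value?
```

Answer: [3, 82, 24, 7, 79]

Derivation:
Trace (tracking value):
nums = [23, 3, 2, 24, 7]  # -> nums = [23, 3, 2, 24, 7]
nums.append(79)  # -> nums = [23, 3, 2, 24, 7, 79]
nums.pop(0)  # -> nums = [3, 2, 24, 7, 79]
nums[1] = nums[0] + nums[-1]  # -> nums = [3, 82, 24, 7, 79]
value = nums  # -> value = [3, 82, 24, 7, 79]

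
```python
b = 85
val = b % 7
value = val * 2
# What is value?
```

Trace (tracking value):
b = 85  # -> b = 85
val = b % 7  # -> val = 1
value = val * 2  # -> value = 2

Answer: 2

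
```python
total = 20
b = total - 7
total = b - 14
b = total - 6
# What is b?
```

Answer: -7

Derivation:
Trace (tracking b):
total = 20  # -> total = 20
b = total - 7  # -> b = 13
total = b - 14  # -> total = -1
b = total - 6  # -> b = -7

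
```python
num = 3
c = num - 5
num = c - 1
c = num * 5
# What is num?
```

Trace (tracking num):
num = 3  # -> num = 3
c = num - 5  # -> c = -2
num = c - 1  # -> num = -3
c = num * 5  # -> c = -15

Answer: -3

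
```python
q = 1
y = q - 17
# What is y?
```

Answer: -16

Derivation:
Trace (tracking y):
q = 1  # -> q = 1
y = q - 17  # -> y = -16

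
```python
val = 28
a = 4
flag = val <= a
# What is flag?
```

Answer: False

Derivation:
Trace (tracking flag):
val = 28  # -> val = 28
a = 4  # -> a = 4
flag = val <= a  # -> flag = False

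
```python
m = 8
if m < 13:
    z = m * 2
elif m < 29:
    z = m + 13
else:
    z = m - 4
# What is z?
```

Answer: 16

Derivation:
Trace (tracking z):
m = 8  # -> m = 8
if m < 13:  # condition is True
    z = m * 2  # -> z = 16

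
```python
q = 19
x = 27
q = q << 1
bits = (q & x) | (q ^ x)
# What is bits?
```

Trace (tracking bits):
q = 19  # -> q = 19
x = 27  # -> x = 27
q = q << 1  # -> q = 38
bits = q & x | q ^ x  # -> bits = 63

Answer: 63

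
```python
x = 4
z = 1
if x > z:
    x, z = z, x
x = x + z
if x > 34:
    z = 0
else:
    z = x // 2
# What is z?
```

Trace (tracking z):
x = 4  # -> x = 4
z = 1  # -> z = 1
if x > z:  # condition is True
    x, z = (z, x)  # -> x = 1, z = 4
x = x + z  # -> x = 5
if x > 34:  # condition is False
else:
    z = x // 2  # -> z = 2

Answer: 2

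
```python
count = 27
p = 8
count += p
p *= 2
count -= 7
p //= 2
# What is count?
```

Answer: 28

Derivation:
Trace (tracking count):
count = 27  # -> count = 27
p = 8  # -> p = 8
count += p  # -> count = 35
p *= 2  # -> p = 16
count -= 7  # -> count = 28
p //= 2  # -> p = 8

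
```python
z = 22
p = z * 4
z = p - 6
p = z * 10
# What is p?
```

Trace (tracking p):
z = 22  # -> z = 22
p = z * 4  # -> p = 88
z = p - 6  # -> z = 82
p = z * 10  # -> p = 820

Answer: 820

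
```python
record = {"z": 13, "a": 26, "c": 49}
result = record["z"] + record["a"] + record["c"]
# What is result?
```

Trace (tracking result):
record = {'z': 13, 'a': 26, 'c': 49}  # -> record = {'z': 13, 'a': 26, 'c': 49}
result = record['z'] + record['a'] + record['c']  # -> result = 88

Answer: 88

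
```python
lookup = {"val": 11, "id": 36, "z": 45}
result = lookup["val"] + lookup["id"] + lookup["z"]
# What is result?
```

Trace (tracking result):
lookup = {'val': 11, 'id': 36, 'z': 45}  # -> lookup = {'val': 11, 'id': 36, 'z': 45}
result = lookup['val'] + lookup['id'] + lookup['z']  # -> result = 92

Answer: 92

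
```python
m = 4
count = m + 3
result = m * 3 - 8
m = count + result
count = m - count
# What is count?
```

Trace (tracking count):
m = 4  # -> m = 4
count = m + 3  # -> count = 7
result = m * 3 - 8  # -> result = 4
m = count + result  # -> m = 11
count = m - count  # -> count = 4

Answer: 4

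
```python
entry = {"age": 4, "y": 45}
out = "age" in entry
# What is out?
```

Trace (tracking out):
entry = {'age': 4, 'y': 45}  # -> entry = {'age': 4, 'y': 45}
out = 'age' in entry  # -> out = True

Answer: True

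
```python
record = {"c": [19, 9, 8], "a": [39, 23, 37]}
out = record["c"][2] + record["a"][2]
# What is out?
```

Answer: 45

Derivation:
Trace (tracking out):
record = {'c': [19, 9, 8], 'a': [39, 23, 37]}  # -> record = {'c': [19, 9, 8], 'a': [39, 23, 37]}
out = record['c'][2] + record['a'][2]  # -> out = 45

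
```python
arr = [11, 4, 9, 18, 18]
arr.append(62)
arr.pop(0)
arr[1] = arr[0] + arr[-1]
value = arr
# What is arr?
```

Trace (tracking arr):
arr = [11, 4, 9, 18, 18]  # -> arr = [11, 4, 9, 18, 18]
arr.append(62)  # -> arr = [11, 4, 9, 18, 18, 62]
arr.pop(0)  # -> arr = [4, 9, 18, 18, 62]
arr[1] = arr[0] + arr[-1]  # -> arr = [4, 66, 18, 18, 62]
value = arr  # -> value = [4, 66, 18, 18, 62]

Answer: [4, 66, 18, 18, 62]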